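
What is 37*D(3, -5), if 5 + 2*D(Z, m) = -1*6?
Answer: -407/2 ≈ -203.50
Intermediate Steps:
D(Z, m) = -11/2 (D(Z, m) = -5/2 + (-1*6)/2 = -5/2 + (1/2)*(-6) = -5/2 - 3 = -11/2)
37*D(3, -5) = 37*(-11/2) = -407/2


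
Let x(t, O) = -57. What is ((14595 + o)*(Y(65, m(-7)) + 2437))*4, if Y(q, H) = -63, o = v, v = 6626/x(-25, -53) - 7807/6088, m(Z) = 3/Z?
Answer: 5963386431971/43377 ≈ 1.3748e+8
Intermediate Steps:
v = -40784087/347016 (v = 6626/(-57) - 7807/6088 = 6626*(-1/57) - 7807*1/6088 = -6626/57 - 7807/6088 = -40784087/347016 ≈ -117.53)
o = -40784087/347016 ≈ -117.53
((14595 + o)*(Y(65, m(-7)) + 2437))*4 = ((14595 - 40784087/347016)*(-63 + 2437))*4 = ((5023914433/347016)*2374)*4 = (5963386431971/173508)*4 = 5963386431971/43377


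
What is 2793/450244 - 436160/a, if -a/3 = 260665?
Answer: 39712507015/70417711356 ≈ 0.56396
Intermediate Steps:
a = -781995 (a = -3*260665 = -781995)
2793/450244 - 436160/a = 2793/450244 - 436160/(-781995) = 2793*(1/450244) - 436160*(-1/781995) = 2793/450244 + 87232/156399 = 39712507015/70417711356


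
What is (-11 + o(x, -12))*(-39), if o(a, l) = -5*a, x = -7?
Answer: -936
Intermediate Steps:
(-11 + o(x, -12))*(-39) = (-11 - 5*(-7))*(-39) = (-11 + 35)*(-39) = 24*(-39) = -936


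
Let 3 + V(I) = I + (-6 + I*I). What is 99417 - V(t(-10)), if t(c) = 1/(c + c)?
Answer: 39770419/400 ≈ 99426.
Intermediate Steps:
t(c) = 1/(2*c)
V(I) = -9 + I + I² (V(I) = -3 + (I + (-6 + I*I)) = -3 + (I + (-6 + I²)) = -3 + (-6 + I + I²) = -9 + I + I²)
99417 - V(t(-10)) = 99417 - (-9 + (½)/(-10) + ((½)/(-10))²) = 99417 - (-9 + (½)*(-⅒) + ((½)*(-⅒))²) = 99417 - (-9 - 1/20 + (-1/20)²) = 99417 - (-9 - 1/20 + 1/400) = 99417 - 1*(-3619/400) = 99417 + 3619/400 = 39770419/400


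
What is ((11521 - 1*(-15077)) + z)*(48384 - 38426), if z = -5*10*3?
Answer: 263369184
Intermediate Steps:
z = -150 (z = -50*3 = -150)
((11521 - 1*(-15077)) + z)*(48384 - 38426) = ((11521 - 1*(-15077)) - 150)*(48384 - 38426) = ((11521 + 15077) - 150)*9958 = (26598 - 150)*9958 = 26448*9958 = 263369184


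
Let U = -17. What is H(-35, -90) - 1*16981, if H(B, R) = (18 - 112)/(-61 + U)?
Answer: -662212/39 ≈ -16980.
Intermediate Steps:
H(B, R) = 47/39 (H(B, R) = (18 - 112)/(-61 - 17) = -94/(-78) = -94*(-1/78) = 47/39)
H(-35, -90) - 1*16981 = 47/39 - 1*16981 = 47/39 - 16981 = -662212/39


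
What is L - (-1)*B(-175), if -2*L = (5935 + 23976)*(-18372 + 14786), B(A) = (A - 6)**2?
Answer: 53663184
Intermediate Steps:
B(A) = (-6 + A)**2
L = 53630423 (L = -(5935 + 23976)*(-18372 + 14786)/2 = -29911*(-3586)/2 = -1/2*(-107260846) = 53630423)
L - (-1)*B(-175) = 53630423 - (-1)*(-6 - 175)**2 = 53630423 - (-1)*(-181)**2 = 53630423 - (-1)*32761 = 53630423 - 1*(-32761) = 53630423 + 32761 = 53663184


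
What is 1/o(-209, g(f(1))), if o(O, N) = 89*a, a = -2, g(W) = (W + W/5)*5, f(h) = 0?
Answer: -1/178 ≈ -0.0056180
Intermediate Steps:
g(W) = 6*W (g(W) = (W + W*(1/5))*5 = (W + W/5)*5 = (6*W/5)*5 = 6*W)
o(O, N) = -178 (o(O, N) = 89*(-2) = -178)
1/o(-209, g(f(1))) = 1/(-178) = -1/178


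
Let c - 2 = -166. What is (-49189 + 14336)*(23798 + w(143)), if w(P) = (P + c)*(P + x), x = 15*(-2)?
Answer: -746725525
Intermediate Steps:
x = -30
c = -164 (c = 2 - 166 = -164)
w(P) = (-164 + P)*(-30 + P) (w(P) = (P - 164)*(P - 30) = (-164 + P)*(-30 + P))
(-49189 + 14336)*(23798 + w(143)) = (-49189 + 14336)*(23798 + (4920 + 143² - 194*143)) = -34853*(23798 + (4920 + 20449 - 27742)) = -34853*(23798 - 2373) = -34853*21425 = -746725525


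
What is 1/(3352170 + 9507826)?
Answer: 1/12859996 ≈ 7.7761e-8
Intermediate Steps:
1/(3352170 + 9507826) = 1/12859996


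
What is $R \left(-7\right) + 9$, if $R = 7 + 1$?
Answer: $-47$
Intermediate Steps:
$R = 8$
$R \left(-7\right) + 9 = 8 \left(-7\right) + 9 = -56 + 9 = -47$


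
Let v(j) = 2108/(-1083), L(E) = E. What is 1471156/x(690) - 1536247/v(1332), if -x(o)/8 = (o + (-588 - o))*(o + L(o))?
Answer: 675019075690523/855257760 ≈ 7.8926e+5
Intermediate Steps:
v(j) = -2108/1083 (v(j) = 2108*(-1/1083) = -2108/1083)
x(o) = 9408*o (x(o) = -8*(o + (-588 - o))*(o + o) = -(-4704)*2*o = -(-9408)*o = 9408*o)
1471156/x(690) - 1536247/v(1332) = 1471156/((9408*690)) - 1536247/(-2108/1083) = 1471156/6491520 - 1536247*(-1083/2108) = 1471156*(1/6491520) + 1663755501/2108 = 367789/1622880 + 1663755501/2108 = 675019075690523/855257760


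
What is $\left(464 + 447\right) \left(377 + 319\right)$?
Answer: $634056$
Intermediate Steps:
$\left(464 + 447\right) \left(377 + 319\right) = 911 \cdot 696 = 634056$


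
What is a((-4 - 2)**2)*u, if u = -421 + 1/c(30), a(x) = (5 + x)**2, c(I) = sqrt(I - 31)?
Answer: -707701 - 1681*I ≈ -7.077e+5 - 1681.0*I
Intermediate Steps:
c(I) = sqrt(-31 + I)
u = -421 - I (u = -421 + 1/(sqrt(-31 + 30)) = -421 + 1/(sqrt(-1)) = -421 + 1/I = -421 - I ≈ -421.0 - 1.0*I)
a((-4 - 2)**2)*u = (5 + (-4 - 2)**2)**2*(-421 - I) = (5 + (-6)**2)**2*(-421 - I) = (5 + 36)**2*(-421 - I) = 41**2*(-421 - I) = 1681*(-421 - I) = -707701 - 1681*I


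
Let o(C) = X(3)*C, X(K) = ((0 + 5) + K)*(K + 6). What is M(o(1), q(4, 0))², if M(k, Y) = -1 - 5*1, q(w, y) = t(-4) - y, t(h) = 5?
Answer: 36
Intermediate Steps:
X(K) = (5 + K)*(6 + K)
q(w, y) = 5 - y
o(C) = 72*C (o(C) = (30 + 3² + 11*3)*C = (30 + 9 + 33)*C = 72*C)
M(k, Y) = -6 (M(k, Y) = -1 - 5 = -6)
M(o(1), q(4, 0))² = (-6)² = 36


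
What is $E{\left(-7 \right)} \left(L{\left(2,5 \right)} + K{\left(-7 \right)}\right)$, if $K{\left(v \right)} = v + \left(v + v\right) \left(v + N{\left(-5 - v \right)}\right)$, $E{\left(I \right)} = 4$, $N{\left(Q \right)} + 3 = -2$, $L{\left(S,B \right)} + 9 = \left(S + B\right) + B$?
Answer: $656$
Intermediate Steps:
$L{\left(S,B \right)} = -9 + S + 2 B$ ($L{\left(S,B \right)} = -9 + \left(\left(S + B\right) + B\right) = -9 + \left(\left(B + S\right) + B\right) = -9 + \left(S + 2 B\right) = -9 + S + 2 B$)
$N{\left(Q \right)} = -5$ ($N{\left(Q \right)} = -3 - 2 = -5$)
$K{\left(v \right)} = v + 2 v \left(-5 + v\right)$ ($K{\left(v \right)} = v + \left(v + v\right) \left(v - 5\right) = v + 2 v \left(-5 + v\right)$)
$E{\left(-7 \right)} \left(L{\left(2,5 \right)} + K{\left(-7 \right)}\right) = 4 \left(\left(-9 + 2 + 2 \cdot 5\right) - 7 \left(-9 + 2 \left(-7\right)\right)\right) = 4 \left(\left(-9 + 2 + 10\right) - 7 \left(-9 - 14\right)\right) = 4 \left(3 - -161\right) = 4 \left(3 + 161\right) = 4 \cdot 164 = 656$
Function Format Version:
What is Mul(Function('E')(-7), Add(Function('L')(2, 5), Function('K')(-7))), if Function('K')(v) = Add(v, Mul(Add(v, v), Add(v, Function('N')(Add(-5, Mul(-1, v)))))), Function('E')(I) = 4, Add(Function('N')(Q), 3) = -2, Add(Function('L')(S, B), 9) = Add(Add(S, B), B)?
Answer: 656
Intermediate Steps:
Function('L')(S, B) = Add(-9, S, Mul(2, B)) (Function('L')(S, B) = Add(-9, Add(Add(S, B), B)) = Add(-9, Add(Add(B, S), B)) = Add(-9, Add(S, Mul(2, B))) = Add(-9, S, Mul(2, B)))
Function('N')(Q) = -5 (Function('N')(Q) = Add(-3, -2) = -5)
Function('K')(v) = Add(v, Mul(2, v, Add(-5, v))) (Function('K')(v) = Add(v, Mul(Add(v, v), Add(v, -5))) = Add(v, Mul(Mul(2, v), Add(-5, v))) = Add(v, Mul(2, v, Add(-5, v))))
Mul(Function('E')(-7), Add(Function('L')(2, 5), Function('K')(-7))) = Mul(4, Add(Add(-9, 2, Mul(2, 5)), Mul(-7, Add(-9, Mul(2, -7))))) = Mul(4, Add(Add(-9, 2, 10), Mul(-7, Add(-9, -14)))) = Mul(4, Add(3, Mul(-7, -23))) = Mul(4, Add(3, 161)) = Mul(4, 164) = 656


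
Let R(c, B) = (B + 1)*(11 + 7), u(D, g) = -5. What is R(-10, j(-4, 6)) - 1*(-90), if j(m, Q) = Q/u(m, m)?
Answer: 432/5 ≈ 86.400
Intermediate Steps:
j(m, Q) = -Q/5 (j(m, Q) = Q/(-5) = Q*(-⅕) = -Q/5)
R(c, B) = 18 + 18*B (R(c, B) = (1 + B)*18 = 18 + 18*B)
R(-10, j(-4, 6)) - 1*(-90) = (18 + 18*(-⅕*6)) - 1*(-90) = (18 + 18*(-6/5)) + 90 = (18 - 108/5) + 90 = -18/5 + 90 = 432/5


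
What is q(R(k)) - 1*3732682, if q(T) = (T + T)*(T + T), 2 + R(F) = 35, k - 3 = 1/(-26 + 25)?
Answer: -3728326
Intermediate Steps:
k = 2 (k = 3 + 1/(-26 + 25) = 3 + 1/(-1) = 3 - 1 = 2)
R(F) = 33 (R(F) = -2 + 35 = 33)
q(T) = 4*T**2 (q(T) = (2*T)*(2*T) = 4*T**2)
q(R(k)) - 1*3732682 = 4*33**2 - 1*3732682 = 4*1089 - 3732682 = 4356 - 3732682 = -3728326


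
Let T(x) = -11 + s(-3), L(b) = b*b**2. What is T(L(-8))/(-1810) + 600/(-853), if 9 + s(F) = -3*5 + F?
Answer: -526793/771965 ≈ -0.68241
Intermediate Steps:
s(F) = -24 + F (s(F) = -9 + (-3*5 + F) = -9 + (-15 + F) = -24 + F)
L(b) = b**3
T(x) = -38 (T(x) = -11 + (-24 - 3) = -11 - 27 = -38)
T(L(-8))/(-1810) + 600/(-853) = -38/(-1810) + 600/(-853) = -38*(-1/1810) + 600*(-1/853) = 19/905 - 600/853 = -526793/771965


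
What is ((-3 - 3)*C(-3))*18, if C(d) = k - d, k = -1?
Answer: -216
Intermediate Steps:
C(d) = -1 - d
((-3 - 3)*C(-3))*18 = ((-3 - 3)*(-1 - 1*(-3)))*18 = -6*(-1 + 3)*18 = -6*2*18 = -12*18 = -216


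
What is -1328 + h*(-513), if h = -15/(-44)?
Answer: -66127/44 ≈ -1502.9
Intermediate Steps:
h = 15/44 (h = -15*(-1/44) = 15/44 ≈ 0.34091)
-1328 + h*(-513) = -1328 + (15/44)*(-513) = -1328 - 7695/44 = -66127/44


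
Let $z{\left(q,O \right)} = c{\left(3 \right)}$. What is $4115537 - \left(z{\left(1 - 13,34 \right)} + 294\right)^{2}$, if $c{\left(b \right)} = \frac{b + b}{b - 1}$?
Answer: $4027328$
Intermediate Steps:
$c{\left(b \right)} = \frac{2 b}{-1 + b}$
$z{\left(q,O \right)} = 3$ ($z{\left(q,O \right)} = 2 \cdot 3 \frac{1}{-1 + 3} = 2 \cdot 3 \cdot \frac{1}{2} = 3$)
$4115537 - \left(z{\left(1 - 13,34 \right)} + 294\right)^{2} = 4115537 - \left(3 + 294\right)^{2} = 4115537 - 297^{2} = 4115537 - 88209 = 4027328$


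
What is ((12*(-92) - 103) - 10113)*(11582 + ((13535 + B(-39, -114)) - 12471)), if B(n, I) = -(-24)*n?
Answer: -132557200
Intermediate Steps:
B(n, I) = 24*n
((12*(-92) - 103) - 10113)*(11582 + ((13535 + B(-39, -114)) - 12471)) = ((12*(-92) - 103) - 10113)*(11582 + ((13535 + 24*(-39)) - 12471)) = ((-1104 - 103) - 10113)*(11582 + ((13535 - 936) - 12471)) = (-1207 - 10113)*(11582 + (12599 - 12471)) = -11320*(11582 + 128) = -11320*11710 = -132557200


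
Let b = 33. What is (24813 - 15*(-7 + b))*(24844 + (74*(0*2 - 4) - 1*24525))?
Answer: 561729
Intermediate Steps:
(24813 - 15*(-7 + b))*(24844 + (74*(0*2 - 4) - 1*24525)) = (24813 - 15*(-7 + 33))*(24844 + (74*(0*2 - 4) - 1*24525)) = (24813 - 15*26)*(24844 + (74*(0 - 4) - 24525)) = (24813 - 390)*(24844 + (74*(-4) - 24525)) = 24423*(24844 + (-296 - 24525)) = 24423*(24844 - 24821) = 24423*23 = 561729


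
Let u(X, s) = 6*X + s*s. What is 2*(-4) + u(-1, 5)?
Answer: 11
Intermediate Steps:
u(X, s) = s² + 6*X (u(X, s) = 6*X + s² = s² + 6*X)
2*(-4) + u(-1, 5) = 2*(-4) + (5² + 6*(-1)) = -8 + (25 - 6) = -8 + 19 = 11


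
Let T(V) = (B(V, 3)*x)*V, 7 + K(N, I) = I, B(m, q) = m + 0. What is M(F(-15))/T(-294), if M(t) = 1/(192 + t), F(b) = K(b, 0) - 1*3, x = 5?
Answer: 1/78656760 ≈ 1.2713e-8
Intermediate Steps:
B(m, q) = m
K(N, I) = -7 + I
F(b) = -10 (F(b) = (-7 + 0) - 1*3 = -7 - 3 = -10)
T(V) = 5*V² (T(V) = (V*5)*V = (5*V)*V = 5*V²)
M(F(-15))/T(-294) = 1/((192 - 10)*((5*(-294)²))) = 1/(182*((5*86436))) = (1/182)/432180 = (1/182)*(1/432180) = 1/78656760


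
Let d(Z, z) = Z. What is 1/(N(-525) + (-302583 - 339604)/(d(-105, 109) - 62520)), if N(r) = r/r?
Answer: 62625/704812 ≈ 0.088853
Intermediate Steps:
N(r) = 1
1/(N(-525) + (-302583 - 339604)/(d(-105, 109) - 62520)) = 1/(1 + (-302583 - 339604)/(-105 - 62520)) = 1/(1 - 642187/(-62625)) = 1/(1 - 642187*(-1/62625)) = 1/(1 + 642187/62625) = 1/(704812/62625) = 62625/704812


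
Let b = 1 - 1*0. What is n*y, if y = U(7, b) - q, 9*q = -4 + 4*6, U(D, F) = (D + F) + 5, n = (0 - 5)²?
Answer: 2425/9 ≈ 269.44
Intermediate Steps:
n = 25 (n = (-5)² = 25)
b = 1 (b = 1 + 0 = 1)
U(D, F) = 5 + D + F
q = 20/9 (q = (-4 + 4*6)/9 = (-4 + 24)/9 = (⅑)*20 = 20/9 ≈ 2.2222)
y = 97/9 (y = (5 + 7 + 1) - 1*20/9 = 13 - 20/9 = 97/9 ≈ 10.778)
n*y = 25*(97/9) = 2425/9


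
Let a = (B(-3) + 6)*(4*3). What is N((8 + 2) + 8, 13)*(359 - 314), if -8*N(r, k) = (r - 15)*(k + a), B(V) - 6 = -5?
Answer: -13095/8 ≈ -1636.9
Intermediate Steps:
B(V) = 1 (B(V) = 6 - 5 = 1)
a = 84 (a = (1 + 6)*(4*3) = 7*12 = 84)
N(r, k) = -(-15 + r)*(84 + k)/8 (N(r, k) = -(r - 15)*(k + 84)/8 = -(-15 + r)*(84 + k)/8)
N((8 + 2) + 8, 13)*(359 - 314) = (315/2 - 21*((8 + 2) + 8)/2 + (15/8)*13 - ⅛*13*((8 + 2) + 8))*(359 - 314) = (315/2 - 21*(10 + 8)/2 + 195/8 - ⅛*13*(10 + 8))*45 = (315/2 - 21/2*18 + 195/8 - ⅛*13*18)*45 = (315/2 - 189 + 195/8 - 117/4)*45 = -291/8*45 = -13095/8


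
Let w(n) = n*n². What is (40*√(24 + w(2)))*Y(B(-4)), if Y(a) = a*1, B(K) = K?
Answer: -640*√2 ≈ -905.10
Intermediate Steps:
w(n) = n³
Y(a) = a
(40*√(24 + w(2)))*Y(B(-4)) = (40*√(24 + 2³))*(-4) = (40*√(24 + 8))*(-4) = (40*√32)*(-4) = (40*(4*√2))*(-4) = (160*√2)*(-4) = -640*√2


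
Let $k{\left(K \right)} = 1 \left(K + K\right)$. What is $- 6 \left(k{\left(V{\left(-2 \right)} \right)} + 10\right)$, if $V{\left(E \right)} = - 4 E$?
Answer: $-156$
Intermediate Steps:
$k{\left(K \right)} = 2 K$ ($k{\left(K \right)} = 1 \cdot 2 K = 2 K$)
$- 6 \left(k{\left(V{\left(-2 \right)} \right)} + 10\right) = - 6 \left(2 \left(\left(-4\right) \left(-2\right)\right) + 10\right) = - 6 \left(2 \cdot 8 + 10\right) = - 6 \left(16 + 10\right) = \left(-6\right) 26 = -156$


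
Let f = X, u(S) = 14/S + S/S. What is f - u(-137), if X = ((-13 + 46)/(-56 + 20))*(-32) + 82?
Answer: 45389/411 ≈ 110.44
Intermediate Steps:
u(S) = 1 + 14/S (u(S) = 14/S + 1 = 1 + 14/S)
X = 334/3 (X = (33/(-36))*(-32) + 82 = (33*(-1/36))*(-32) + 82 = -11/12*(-32) + 82 = 88/3 + 82 = 334/3 ≈ 111.33)
f = 334/3 ≈ 111.33
f - u(-137) = 334/3 - (14 - 137)/(-137) = 334/3 - (-1)*(-123)/137 = 334/3 - 1*123/137 = 334/3 - 123/137 = 45389/411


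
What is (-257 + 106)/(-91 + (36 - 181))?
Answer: 151/236 ≈ 0.63983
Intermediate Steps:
(-257 + 106)/(-91 + (36 - 181)) = -151/(-91 - 145) = -151/(-236) = -151*(-1/236) = 151/236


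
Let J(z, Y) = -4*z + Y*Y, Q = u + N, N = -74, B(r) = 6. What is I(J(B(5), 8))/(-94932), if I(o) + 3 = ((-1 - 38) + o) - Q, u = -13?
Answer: -85/94932 ≈ -0.00089538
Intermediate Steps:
Q = -87 (Q = -13 - 74 = -87)
J(z, Y) = Y**2 - 4*z (J(z, Y) = -4*z + Y**2 = Y**2 - 4*z)
I(o) = 45 + o (I(o) = -3 + (((-1 - 38) + o) - 1*(-87)) = -3 + ((-39 + o) + 87) = -3 + (48 + o) = 45 + o)
I(J(B(5), 8))/(-94932) = (45 + (8**2 - 4*6))/(-94932) = (45 + (64 - 24))*(-1/94932) = (45 + 40)*(-1/94932) = 85*(-1/94932) = -85/94932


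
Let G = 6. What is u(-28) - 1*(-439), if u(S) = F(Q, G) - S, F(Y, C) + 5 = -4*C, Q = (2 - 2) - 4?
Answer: 438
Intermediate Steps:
Q = -4 (Q = 0 - 4 = -4)
F(Y, C) = -5 - 4*C
u(S) = -29 - S (u(S) = (-5 - 4*6) - S = (-5 - 24) - S = -29 - S)
u(-28) - 1*(-439) = (-29 - 1*(-28)) - 1*(-439) = (-29 + 28) + 439 = -1 + 439 = 438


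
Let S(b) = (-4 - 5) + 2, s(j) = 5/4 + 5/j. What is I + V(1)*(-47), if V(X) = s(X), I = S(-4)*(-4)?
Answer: -1063/4 ≈ -265.75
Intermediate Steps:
s(j) = 5/4 + 5/j (s(j) = 5*(¼) + 5/j = 5/4 + 5/j)
S(b) = -7 (S(b) = -9 + 2 = -7)
I = 28 (I = -7*(-4) = 28)
V(X) = 5/4 + 5/X
I + V(1)*(-47) = 28 + (5/4 + 5/1)*(-47) = 28 + (5/4 + 5*1)*(-47) = 28 + (5/4 + 5)*(-47) = 28 + (25/4)*(-47) = 28 - 1175/4 = -1063/4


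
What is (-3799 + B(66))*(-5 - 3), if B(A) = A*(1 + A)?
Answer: -4984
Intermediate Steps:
(-3799 + B(66))*(-5 - 3) = (-3799 + 66*(1 + 66))*(-5 - 3) = (-3799 + 66*67)*(-8) = (-3799 + 4422)*(-8) = 623*(-8) = -4984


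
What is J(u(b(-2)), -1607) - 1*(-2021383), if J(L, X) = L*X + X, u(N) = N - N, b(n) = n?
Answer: 2019776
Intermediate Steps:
u(N) = 0
J(L, X) = X + L*X
J(u(b(-2)), -1607) - 1*(-2021383) = -1607*(1 + 0) - 1*(-2021383) = -1607*1 + 2021383 = -1607 + 2021383 = 2019776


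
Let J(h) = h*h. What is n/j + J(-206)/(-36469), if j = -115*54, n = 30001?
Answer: -1357634029/226472490 ≈ -5.9947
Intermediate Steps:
J(h) = h**2
j = -6210
n/j + J(-206)/(-36469) = 30001/(-6210) + (-206)**2/(-36469) = 30001*(-1/6210) + 42436*(-1/36469) = -30001/6210 - 42436/36469 = -1357634029/226472490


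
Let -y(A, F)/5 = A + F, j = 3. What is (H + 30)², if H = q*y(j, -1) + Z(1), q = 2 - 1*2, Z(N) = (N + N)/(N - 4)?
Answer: 7744/9 ≈ 860.44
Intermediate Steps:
Z(N) = 2*N/(-4 + N) (Z(N) = (2*N)/(-4 + N) = 2*N/(-4 + N))
y(A, F) = -5*A - 5*F (y(A, F) = -5*(A + F) = -5*A - 5*F)
q = 0 (q = 2 - 2 = 0)
H = -⅔ (H = 0*(-5*3 - 5*(-1)) + 2*1/(-4 + 1) = 0*(-15 + 5) + 2*1/(-3) = 0*(-10) + 2*1*(-⅓) = 0 - ⅔ = -⅔ ≈ -0.66667)
(H + 30)² = (-⅔ + 30)² = (88/3)² = 7744/9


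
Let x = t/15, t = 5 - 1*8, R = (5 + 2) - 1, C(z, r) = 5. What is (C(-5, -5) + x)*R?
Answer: 144/5 ≈ 28.800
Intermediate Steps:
R = 6 (R = 7 - 1 = 6)
t = -3 (t = 5 - 8 = -3)
x = -⅕ (x = -3/15 = -3*1/15 = -⅕ ≈ -0.20000)
(C(-5, -5) + x)*R = (5 - ⅕)*6 = (24/5)*6 = 144/5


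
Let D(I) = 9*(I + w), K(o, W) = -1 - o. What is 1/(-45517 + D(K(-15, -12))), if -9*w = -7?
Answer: -1/45384 ≈ -2.2034e-5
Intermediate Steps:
w = 7/9 (w = -1/9*(-7) = 7/9 ≈ 0.77778)
D(I) = 7 + 9*I (D(I) = 9*(I + 7/9) = 9*(7/9 + I) = 7 + 9*I)
1/(-45517 + D(K(-15, -12))) = 1/(-45517 + (7 + 9*(-1 - 1*(-15)))) = 1/(-45517 + (7 + 9*(-1 + 15))) = 1/(-45517 + (7 + 9*14)) = 1/(-45517 + (7 + 126)) = 1/(-45517 + 133) = 1/(-45384) = -1/45384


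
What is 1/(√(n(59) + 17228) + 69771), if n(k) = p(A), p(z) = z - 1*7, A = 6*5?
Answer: 5367/374459630 - √17251/4867975190 ≈ 1.4306e-5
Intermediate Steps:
A = 30
p(z) = -7 + z (p(z) = z - 7 = -7 + z)
n(k) = 23 (n(k) = -7 + 30 = 23)
1/(√(n(59) + 17228) + 69771) = 1/(√(23 + 17228) + 69771) = 1/(√17251 + 69771) = 1/(69771 + √17251)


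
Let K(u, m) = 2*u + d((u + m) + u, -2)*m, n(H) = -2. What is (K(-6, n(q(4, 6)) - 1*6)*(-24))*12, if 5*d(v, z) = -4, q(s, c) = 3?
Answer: 8064/5 ≈ 1612.8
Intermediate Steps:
d(v, z) = -⅘ (d(v, z) = (⅕)*(-4) = -⅘)
K(u, m) = 2*u - 4*m/5
(K(-6, n(q(4, 6)) - 1*6)*(-24))*12 = ((2*(-6) - 4*(-2 - 1*6)/5)*(-24))*12 = ((-12 - 4*(-2 - 6)/5)*(-24))*12 = ((-12 - ⅘*(-8))*(-24))*12 = ((-12 + 32/5)*(-24))*12 = -28/5*(-24)*12 = (672/5)*12 = 8064/5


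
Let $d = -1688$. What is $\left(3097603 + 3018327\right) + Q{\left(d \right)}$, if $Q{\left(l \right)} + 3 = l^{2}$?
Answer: $8965271$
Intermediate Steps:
$Q{\left(l \right)} = -3 + l^{2}$
$\left(3097603 + 3018327\right) + Q{\left(d \right)} = \left(3097603 + 3018327\right) - \left(3 - \left(-1688\right)^{2}\right) = 6115930 + \left(-3 + 2849344\right) = 6115930 + 2849341 = 8965271$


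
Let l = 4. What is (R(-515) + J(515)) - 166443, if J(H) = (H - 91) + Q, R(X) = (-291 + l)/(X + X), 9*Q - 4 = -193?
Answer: -171020913/1030 ≈ -1.6604e+5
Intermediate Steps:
Q = -21 (Q = 4/9 + (1/9)*(-193) = 4/9 - 193/9 = -21)
R(X) = -287/(2*X) (R(X) = (-291 + 4)/(X + X) = -287*1/(2*X) = -287/(2*X))
J(H) = -112 + H (J(H) = (H - 91) - 21 = (-91 + H) - 21 = -112 + H)
(R(-515) + J(515)) - 166443 = (-287/2/(-515) + (-112 + 515)) - 166443 = (-287/2*(-1/515) + 403) - 166443 = (287/1030 + 403) - 166443 = 415377/1030 - 166443 = -171020913/1030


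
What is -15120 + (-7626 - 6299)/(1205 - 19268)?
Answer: -273098635/18063 ≈ -15119.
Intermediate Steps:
-15120 + (-7626 - 6299)/(1205 - 19268) = -15120 - 13925/(-18063) = -15120 - 13925*(-1/18063) = -15120 + 13925/18063 = -273098635/18063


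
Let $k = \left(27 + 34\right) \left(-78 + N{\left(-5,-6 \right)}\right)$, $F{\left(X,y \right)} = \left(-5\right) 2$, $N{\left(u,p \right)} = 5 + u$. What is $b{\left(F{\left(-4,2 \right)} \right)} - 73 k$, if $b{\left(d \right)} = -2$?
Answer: $347332$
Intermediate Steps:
$F{\left(X,y \right)} = -10$
$k = -4758$ ($k = \left(27 + 34\right) \left(-78 + \left(5 - 5\right)\right) = 61 \left(-78 + 0\right) = 61 \left(-78\right) = -4758$)
$b{\left(F{\left(-4,2 \right)} \right)} - 73 k = -2 - -347334 = -2 + 347334 = 347332$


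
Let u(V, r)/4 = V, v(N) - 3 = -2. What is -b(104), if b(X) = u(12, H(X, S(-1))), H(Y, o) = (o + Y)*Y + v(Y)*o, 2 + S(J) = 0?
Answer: -48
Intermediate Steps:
v(N) = 1 (v(N) = 3 - 2 = 1)
S(J) = -2 (S(J) = -2 + 0 = -2)
H(Y, o) = o + Y*(Y + o) (H(Y, o) = (o + Y)*Y + 1*o = (Y + o)*Y + o = Y*(Y + o) + o = o + Y*(Y + o))
u(V, r) = 4*V
b(X) = 48 (b(X) = 4*12 = 48)
-b(104) = -1*48 = -48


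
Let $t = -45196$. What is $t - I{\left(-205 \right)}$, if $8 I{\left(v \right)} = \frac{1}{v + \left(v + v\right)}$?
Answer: $- \frac{222364319}{4920} \approx -45196.0$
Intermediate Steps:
$I{\left(v \right)} = \frac{1}{24 v}$ ($I{\left(v \right)} = \frac{1}{8 \left(v + \left(v + v\right)\right)} = \frac{1}{8 \left(v + 2 v\right)} = \frac{1}{8 \cdot 3 v} = \frac{\frac{1}{3} \frac{1}{v}}{8} = \frac{1}{24 v}$)
$t - I{\left(-205 \right)} = -45196 - \frac{1}{24 \left(-205\right)} = -45196 - \frac{1}{24} \left(- \frac{1}{205}\right) = -45196 - - \frac{1}{4920} = -45196 + \frac{1}{4920} = - \frac{222364319}{4920}$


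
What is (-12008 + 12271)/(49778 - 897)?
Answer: 263/48881 ≈ 0.0053804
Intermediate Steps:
(-12008 + 12271)/(49778 - 897) = 263/48881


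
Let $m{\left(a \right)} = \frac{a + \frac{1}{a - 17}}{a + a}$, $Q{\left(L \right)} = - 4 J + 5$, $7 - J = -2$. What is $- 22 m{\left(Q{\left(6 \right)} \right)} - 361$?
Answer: $- \frac{553547}{1488} \approx -372.01$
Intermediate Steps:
$J = 9$ ($J = 7 - -2 = 7 + 2 = 9$)
$Q{\left(L \right)} = -31$ ($Q{\left(L \right)} = \left(-4\right) 9 + 5 = -36 + 5 = -31$)
$m{\left(a \right)} = \frac{a + \frac{1}{-17 + a}}{2 a}$
$- 22 m{\left(Q{\left(6 \right)} \right)} - 361 = - 22 \frac{1 + \left(-31\right)^{2} - -527}{2 \left(-31\right) \left(-17 - 31\right)} - 361 = - 22 \cdot \frac{1}{2} \left(- \frac{1}{31}\right) \frac{1}{-48} \left(1 + 961 + 527\right) - 361 = - 22 \cdot \frac{1}{2} \left(- \frac{1}{31}\right) \left(- \frac{1}{48}\right) 1489 - 361 = \left(-22\right) \frac{1489}{2976} - 361 = - \frac{16379}{1488} - 361 = - \frac{553547}{1488}$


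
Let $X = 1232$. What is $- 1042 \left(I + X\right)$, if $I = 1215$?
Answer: $-2549774$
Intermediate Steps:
$- 1042 \left(I + X\right) = - 1042 \left(1215 + 1232\right) = \left(-1042\right) 2447 = -2549774$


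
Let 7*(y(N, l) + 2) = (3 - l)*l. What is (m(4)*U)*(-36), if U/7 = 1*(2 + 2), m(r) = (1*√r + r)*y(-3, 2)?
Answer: 10368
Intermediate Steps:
y(N, l) = -2 + l*(3 - l)/7 (y(N, l) = -2 + ((3 - l)*l)/7 = -2 + (l*(3 - l))/7 = -2 + l*(3 - l)/7)
m(r) = -12*r/7 - 12*√r/7 (m(r) = (1*√r + r)*(-2 - ⅐*2² + (3/7)*2) = (√r + r)*(-2 - ⅐*4 + 6/7) = (r + √r)*(-2 - 4/7 + 6/7) = (r + √r)*(-12/7) = -12*r/7 - 12*√r/7)
U = 28 (U = 7*(1*(2 + 2)) = 7*(1*4) = 7*4 = 28)
(m(4)*U)*(-36) = ((-12/7*4 - 12*√4/7)*28)*(-36) = ((-48/7 - 12/7*2)*28)*(-36) = ((-48/7 - 24/7)*28)*(-36) = -72/7*28*(-36) = -288*(-36) = 10368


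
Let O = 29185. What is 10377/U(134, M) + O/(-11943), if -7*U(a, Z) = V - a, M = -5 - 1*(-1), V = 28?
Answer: 864433967/1265958 ≈ 682.83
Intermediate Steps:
M = -4 (M = -5 + 1 = -4)
U(a, Z) = -4 + a/7 (U(a, Z) = -(28 - a)/7 = -4 + a/7)
10377/U(134, M) + O/(-11943) = 10377/(-4 + (⅐)*134) + 29185/(-11943) = 10377/(-4 + 134/7) + 29185*(-1/11943) = 10377/(106/7) - 29185/11943 = 10377*(7/106) - 29185/11943 = 72639/106 - 29185/11943 = 864433967/1265958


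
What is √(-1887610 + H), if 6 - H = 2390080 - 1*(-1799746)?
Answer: 9*I*√75030 ≈ 2465.2*I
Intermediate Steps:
H = -4189820 (H = 6 - (2390080 - 1*(-1799746)) = 6 - (2390080 + 1799746) = 6 - 1*4189826 = 6 - 4189826 = -4189820)
√(-1887610 + H) = √(-1887610 - 4189820) = √(-6077430) = 9*I*√75030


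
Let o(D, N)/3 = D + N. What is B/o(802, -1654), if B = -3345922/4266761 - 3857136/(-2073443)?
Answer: -4759949453525/11306319960541194 ≈ -0.00042100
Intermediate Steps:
B = 9519898907050/8846885728123 (B = -3345922*1/4266761 - 3857136*(-1/2073443) = -3345922/4266761 + 3857136/2073443 = 9519898907050/8846885728123 ≈ 1.0761)
o(D, N) = 3*D + 3*N (o(D, N) = 3*(D + N) = 3*D + 3*N)
B/o(802, -1654) = 9519898907050/(8846885728123*(3*802 + 3*(-1654))) = 9519898907050/(8846885728123*(2406 - 4962)) = (9519898907050/8846885728123)/(-2556) = (9519898907050/8846885728123)*(-1/2556) = -4759949453525/11306319960541194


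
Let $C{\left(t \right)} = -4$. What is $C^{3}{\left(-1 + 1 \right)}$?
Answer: $-64$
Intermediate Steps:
$C^{3}{\left(-1 + 1 \right)} = \left(-4\right)^{3} = -64$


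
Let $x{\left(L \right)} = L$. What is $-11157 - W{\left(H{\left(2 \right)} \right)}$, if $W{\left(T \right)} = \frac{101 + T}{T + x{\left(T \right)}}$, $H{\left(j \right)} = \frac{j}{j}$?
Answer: $-11208$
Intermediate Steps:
$H{\left(j \right)} = 1$
$W{\left(T \right)} = \frac{101 + T}{2 T}$ ($W{\left(T \right)} = \frac{101 + T}{T + T} = \frac{101 + T}{2 T}$)
$-11157 - W{\left(H{\left(2 \right)} \right)} = -11157 - \frac{101 + 1}{2 \cdot 1} = -11157 - \frac{1}{2} \cdot 1 \cdot 102 = -11157 - 51 = -11208$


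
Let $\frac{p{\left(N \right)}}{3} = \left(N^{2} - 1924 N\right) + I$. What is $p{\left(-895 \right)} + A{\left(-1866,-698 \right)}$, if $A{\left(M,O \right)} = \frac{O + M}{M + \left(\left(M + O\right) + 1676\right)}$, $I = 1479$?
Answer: $\frac{10428644686}{1377} \approx 7.5735 \cdot 10^{6}$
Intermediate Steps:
$p{\left(N \right)} = 4437 - 5772 N + 3 N^{2}$ ($p{\left(N \right)} = 3 \left(\left(N^{2} - 1924 N\right) + 1479\right) = 3 \left(1479 + N^{2} - 1924 N\right) = 4437 - 5772 N + 3 N^{2}$)
$A{\left(M,O \right)} = \frac{M + O}{1676 + O + 2 M}$ ($A{\left(M,O \right)} = \frac{M + O}{M + \left(1676 + M + O\right)} = \frac{M + O}{1676 + O + 2 M}$)
$p{\left(-895 \right)} + A{\left(-1866,-698 \right)} = \left(4437 - -5165940 + 3 \left(-895\right)^{2}\right) + \frac{-1866 - 698}{1676 - 698 + 2 \left(-1866\right)} = \left(4437 + 5165940 + 3 \cdot 801025\right) + \frac{1}{1676 - 698 - 3732} \left(-2564\right) = \left(4437 + 5165940 + 2403075\right) + \frac{1}{-2754} \left(-2564\right) = 7573452 - - \frac{1282}{1377} = 7573452 + \frac{1282}{1377} = \frac{10428644686}{1377}$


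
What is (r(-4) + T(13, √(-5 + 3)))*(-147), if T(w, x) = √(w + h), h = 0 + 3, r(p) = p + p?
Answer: 588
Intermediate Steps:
r(p) = 2*p
h = 3
T(w, x) = √(3 + w) (T(w, x) = √(w + 3) = √(3 + w))
(r(-4) + T(13, √(-5 + 3)))*(-147) = (2*(-4) + √(3 + 13))*(-147) = (-8 + √16)*(-147) = (-8 + 4)*(-147) = -4*(-147) = 588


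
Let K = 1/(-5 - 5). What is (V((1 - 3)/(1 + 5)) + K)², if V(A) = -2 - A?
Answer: 2809/900 ≈ 3.1211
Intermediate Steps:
K = -⅒ (K = 1/(-10) = -⅒ ≈ -0.10000)
(V((1 - 3)/(1 + 5)) + K)² = ((-2 - (1 - 3)/(1 + 5)) - ⅒)² = ((-2 - (-2)/6) - ⅒)² = ((-2 - 1*(-⅓)) - ⅒)² = ((-2 + ⅓) - ⅒)² = (-5/3 - ⅒)² = (-53/30)² = 2809/900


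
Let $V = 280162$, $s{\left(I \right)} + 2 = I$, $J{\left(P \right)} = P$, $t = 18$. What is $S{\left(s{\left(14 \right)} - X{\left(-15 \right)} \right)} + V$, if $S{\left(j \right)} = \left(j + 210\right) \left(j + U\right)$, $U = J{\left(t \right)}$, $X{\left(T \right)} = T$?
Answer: $290827$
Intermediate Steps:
$U = 18$
$s{\left(I \right)} = -2 + I$
$S{\left(j \right)} = \left(18 + j\right) \left(210 + j\right)$ ($S{\left(j \right)} = \left(j + 210\right) \left(j + 18\right) = \left(210 + j\right) \left(18 + j\right) = \left(18 + j\right) \left(210 + j\right)$)
$S{\left(s{\left(14 \right)} - X{\left(-15 \right)} \right)} + V = \left(3780 + \left(\left(-2 + 14\right) - -15\right)^{2} + 228 \left(\left(-2 + 14\right) - -15\right)\right) + 280162 = \left(3780 + \left(12 + 15\right)^{2} + 228 \left(12 + 15\right)\right) + 280162 = \left(3780 + 27^{2} + 228 \cdot 27\right) + 280162 = \left(3780 + 729 + 6156\right) + 280162 = 10665 + 280162 = 290827$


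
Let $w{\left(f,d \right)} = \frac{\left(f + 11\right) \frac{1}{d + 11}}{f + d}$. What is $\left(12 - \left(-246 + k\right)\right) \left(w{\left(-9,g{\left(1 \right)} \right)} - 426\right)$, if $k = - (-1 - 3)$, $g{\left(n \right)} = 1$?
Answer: $- \frac{2597023}{24} \approx -1.0821 \cdot 10^{5}$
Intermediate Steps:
$w{\left(f,d \right)} = \frac{11 + f}{\left(11 + d\right) \left(d + f\right)}$ ($w{\left(f,d \right)} = \frac{\left(11 + f\right) \frac{1}{11 + d}}{d + f} = \frac{\frac{1}{11 + d} \left(11 + f\right)}{d + f} = \frac{11 + f}{\left(11 + d\right) \left(d + f\right)}$)
$k = 4$ ($k = \left(-1\right) \left(-4\right) = 4$)
$\left(12 - \left(-246 + k\right)\right) \left(w{\left(-9,g{\left(1 \right)} \right)} - 426\right) = \left(12 + \left(246 - 4\right)\right) \left(\frac{11 - 9}{1^{2} + 11 \cdot 1 + 11 \left(-9\right) + 1 \left(-9\right)} - 426\right) = \left(12 + \left(246 - 4\right)\right) \left(\frac{1}{1 + 11 - 99 - 9} \cdot 2 - 426\right) = \left(12 + 242\right) \left(\frac{1}{-96} \cdot 2 - 426\right) = 254 \left(\left(- \frac{1}{96}\right) 2 - 426\right) = 254 \left(- \frac{1}{48} - 426\right) = 254 \left(- \frac{20449}{48}\right) = - \frac{2597023}{24}$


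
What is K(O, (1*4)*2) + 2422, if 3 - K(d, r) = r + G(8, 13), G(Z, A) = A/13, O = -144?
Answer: 2416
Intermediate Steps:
G(Z, A) = A/13 (G(Z, A) = A*(1/13) = A/13)
K(d, r) = 2 - r (K(d, r) = 3 - (r + (1/13)*13) = 3 - (r + 1) = 3 - (1 + r) = 3 + (-1 - r) = 2 - r)
K(O, (1*4)*2) + 2422 = (2 - 1*4*2) + 2422 = (2 - 4*2) + 2422 = (2 - 1*8) + 2422 = (2 - 8) + 2422 = -6 + 2422 = 2416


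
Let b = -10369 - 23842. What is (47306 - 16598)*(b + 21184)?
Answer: -400033116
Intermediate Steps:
b = -34211
(47306 - 16598)*(b + 21184) = (47306 - 16598)*(-34211 + 21184) = 30708*(-13027) = -400033116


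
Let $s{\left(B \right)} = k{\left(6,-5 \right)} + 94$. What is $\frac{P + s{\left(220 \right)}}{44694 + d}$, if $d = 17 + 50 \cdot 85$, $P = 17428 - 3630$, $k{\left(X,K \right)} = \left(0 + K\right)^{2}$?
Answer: $\frac{13917}{48961} \approx 0.28425$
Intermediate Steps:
$k{\left(X,K \right)} = K^{2}$
$P = 13798$ ($P = 17428 - 3630 = 13798$)
$s{\left(B \right)} = 119$ ($s{\left(B \right)} = \left(-5\right)^{2} + 94 = 25 + 94 = 119$)
$d = 4267$ ($d = 17 + 4250 = 4267$)
$\frac{P + s{\left(220 \right)}}{44694 + d} = \frac{13798 + 119}{44694 + 4267} = \frac{13917}{48961}$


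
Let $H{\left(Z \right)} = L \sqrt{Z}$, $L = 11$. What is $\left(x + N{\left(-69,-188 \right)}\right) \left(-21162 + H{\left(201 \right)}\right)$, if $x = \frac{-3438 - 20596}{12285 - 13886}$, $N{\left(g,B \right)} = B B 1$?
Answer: $- \frac{1197976122036}{1601} + \frac{622707558 \sqrt{201}}{1601} \approx -7.4275 \cdot 10^{8}$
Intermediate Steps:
$N{\left(g,B \right)} = B^{2}$ ($N{\left(g,B \right)} = B^{2} \cdot 1 = B^{2}$)
$x = \frac{24034}{1601}$ ($x = - \frac{24034}{-1601} = \left(-24034\right) \left(- \frac{1}{1601}\right) = \frac{24034}{1601} \approx 15.012$)
$H{\left(Z \right)} = 11 \sqrt{Z}$
$\left(x + N{\left(-69,-188 \right)}\right) \left(-21162 + H{\left(201 \right)}\right) = \left(\frac{24034}{1601} + \left(-188\right)^{2}\right) \left(-21162 + 11 \sqrt{201}\right) = \left(\frac{24034}{1601} + 35344\right) \left(-21162 + 11 \sqrt{201}\right) = \frac{56609778 \left(-21162 + 11 \sqrt{201}\right)}{1601} = - \frac{1197976122036}{1601} + \frac{622707558 \sqrt{201}}{1601}$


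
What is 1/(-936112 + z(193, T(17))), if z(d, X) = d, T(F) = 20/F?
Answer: -1/935919 ≈ -1.0685e-6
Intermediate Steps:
1/(-936112 + z(193, T(17))) = 1/(-936112 + 193) = 1/(-935919) = -1/935919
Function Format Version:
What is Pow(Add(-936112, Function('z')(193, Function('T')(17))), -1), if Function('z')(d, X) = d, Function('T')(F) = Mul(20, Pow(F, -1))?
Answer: Rational(-1, 935919) ≈ -1.0685e-6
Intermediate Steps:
Pow(Add(-936112, Function('z')(193, Function('T')(17))), -1) = Pow(Add(-936112, 193), -1) = Pow(-935919, -1) = Rational(-1, 935919)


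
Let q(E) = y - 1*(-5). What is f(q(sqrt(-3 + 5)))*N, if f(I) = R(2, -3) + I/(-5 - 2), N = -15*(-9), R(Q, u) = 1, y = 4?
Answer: -270/7 ≈ -38.571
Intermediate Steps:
q(E) = 9 (q(E) = 4 - 1*(-5) = 4 + 5 = 9)
N = 135
f(I) = 1 - I/7 (f(I) = 1 + I/(-5 - 2) = 1 + I/(-7) = 1 + I*(-1/7) = 1 - I/7)
f(q(sqrt(-3 + 5)))*N = (1 - 1/7*9)*135 = (1 - 9/7)*135 = -2/7*135 = -270/7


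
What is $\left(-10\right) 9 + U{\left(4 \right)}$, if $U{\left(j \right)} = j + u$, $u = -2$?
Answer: $-88$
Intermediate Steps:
$U{\left(j \right)} = -2 + j$ ($U{\left(j \right)} = j - 2 = -2 + j$)
$\left(-10\right) 9 + U{\left(4 \right)} = \left(-10\right) 9 + \left(-2 + 4\right) = -90 + 2 = -88$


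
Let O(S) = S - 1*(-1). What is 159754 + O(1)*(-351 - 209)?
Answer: 158634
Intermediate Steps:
O(S) = 1 + S (O(S) = S + 1 = 1 + S)
159754 + O(1)*(-351 - 209) = 159754 + (1 + 1)*(-351 - 209) = 159754 + 2*(-560) = 159754 - 1120 = 158634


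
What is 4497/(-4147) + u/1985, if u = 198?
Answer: -8105439/8231795 ≈ -0.98465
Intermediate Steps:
4497/(-4147) + u/1985 = 4497/(-4147) + 198/1985 = 4497*(-1/4147) + 198*(1/1985) = -4497/4147 + 198/1985 = -8105439/8231795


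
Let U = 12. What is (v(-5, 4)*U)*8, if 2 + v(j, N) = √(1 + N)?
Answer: -192 + 96*√5 ≈ 22.663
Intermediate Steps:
v(j, N) = -2 + √(1 + N)
(v(-5, 4)*U)*8 = ((-2 + √(1 + 4))*12)*8 = ((-2 + √5)*12)*8 = (-24 + 12*√5)*8 = -192 + 96*√5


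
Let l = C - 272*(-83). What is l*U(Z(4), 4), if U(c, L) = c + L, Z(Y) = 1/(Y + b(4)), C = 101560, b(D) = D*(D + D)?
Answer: 4499930/9 ≈ 4.9999e+5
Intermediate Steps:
b(D) = 2*D² (b(D) = D*(2*D) = 2*D²)
Z(Y) = 1/(32 + Y) (Z(Y) = 1/(Y + 2*4²) = 1/(Y + 2*16) = 1/(Y + 32) = 1/(32 + Y))
l = 124136 (l = 101560 - 272*(-83) = 101560 - 1*(-22576) = 101560 + 22576 = 124136)
U(c, L) = L + c
l*U(Z(4), 4) = 124136*(4 + 1/(32 + 4)) = 124136*(4 + 1/36) = 124136*(145/36) = 4499930/9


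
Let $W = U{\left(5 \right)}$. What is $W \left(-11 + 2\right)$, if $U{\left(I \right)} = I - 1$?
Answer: $-36$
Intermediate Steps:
$U{\left(I \right)} = -1 + I$
$W = 4$ ($W = -1 + 5 = 4$)
$W \left(-11 + 2\right) = 4 \left(-11 + 2\right) = 4 \left(-9\right) = -36$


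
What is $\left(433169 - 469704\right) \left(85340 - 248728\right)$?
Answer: $5969380580$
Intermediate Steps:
$\left(433169 - 469704\right) \left(85340 - 248728\right) = \left(-36535\right) \left(-163388\right) = 5969380580$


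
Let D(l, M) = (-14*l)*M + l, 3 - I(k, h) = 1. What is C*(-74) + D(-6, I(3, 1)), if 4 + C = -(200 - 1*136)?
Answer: 5194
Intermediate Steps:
I(k, h) = 2 (I(k, h) = 3 - 1*1 = 3 - 1 = 2)
D(l, M) = l - 14*M*l (D(l, M) = -14*M*l + l = l - 14*M*l)
C = -68 (C = -4 - (200 - 1*136) = -4 - (200 - 136) = -4 - 1*64 = -4 - 64 = -68)
C*(-74) + D(-6, I(3, 1)) = -68*(-74) - 6*(1 - 14*2) = 5032 - 6*(1 - 28) = 5032 - 6*(-27) = 5032 + 162 = 5194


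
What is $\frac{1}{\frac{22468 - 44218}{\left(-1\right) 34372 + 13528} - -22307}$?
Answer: $\frac{3474}{77498143} \approx 4.4827 \cdot 10^{-5}$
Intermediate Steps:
$\frac{1}{\frac{22468 - 44218}{\left(-1\right) 34372 + 13528} - -22307} = \frac{1}{- \frac{21750}{-34372 + 13528} + \left(-31 + 22338\right)} = \frac{1}{- \frac{21750}{-20844} + 22307} = \frac{1}{\left(-21750\right) \left(- \frac{1}{20844}\right) + 22307} = \frac{1}{\frac{3625}{3474} + 22307} = \frac{1}{\frac{77498143}{3474}} = \frac{3474}{77498143}$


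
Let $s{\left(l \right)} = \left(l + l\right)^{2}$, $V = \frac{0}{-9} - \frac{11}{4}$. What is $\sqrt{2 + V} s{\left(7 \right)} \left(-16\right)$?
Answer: $- 1568 i \sqrt{3} \approx - 2715.9 i$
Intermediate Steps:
$V = - \frac{11}{4}$ ($V = 0 \left(- \frac{1}{9}\right) - \frac{11}{4} = 0 - \frac{11}{4} = - \frac{11}{4} \approx -2.75$)
$s{\left(l \right)} = 4 l^{2}$ ($s{\left(l \right)} = \left(2 l\right)^{2} = 4 l^{2}$)
$\sqrt{2 + V} s{\left(7 \right)} \left(-16\right) = \sqrt{2 - \frac{11}{4}} \cdot 4 \cdot 7^{2} \left(-16\right) = \sqrt{- \frac{3}{4}} \cdot 4 \cdot 49 \left(-16\right) = \frac{i \sqrt{3}}{2} \cdot 196 \left(-16\right) = 98 i \sqrt{3} \left(-16\right) = - 1568 i \sqrt{3}$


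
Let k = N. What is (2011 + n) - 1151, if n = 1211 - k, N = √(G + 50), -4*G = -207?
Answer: 2071 - √407/2 ≈ 2060.9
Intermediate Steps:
G = 207/4 (G = -¼*(-207) = 207/4 ≈ 51.750)
N = √407/2 (N = √(207/4 + 50) = √(407/4) = √407/2 ≈ 10.087)
k = √407/2 ≈ 10.087
n = 1211 - √407/2 ≈ 1200.9
(2011 + n) - 1151 = (2011 + (1211 - √407/2)) - 1151 = (3222 - √407/2) - 1151 = 2071 - √407/2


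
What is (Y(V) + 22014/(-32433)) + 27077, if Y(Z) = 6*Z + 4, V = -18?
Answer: 291597765/10811 ≈ 26972.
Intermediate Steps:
Y(Z) = 4 + 6*Z
(Y(V) + 22014/(-32433)) + 27077 = ((4 + 6*(-18)) + 22014/(-32433)) + 27077 = ((4 - 108) + 22014*(-1/32433)) + 27077 = (-104 - 7338/10811) + 27077 = -1131682/10811 + 27077 = 291597765/10811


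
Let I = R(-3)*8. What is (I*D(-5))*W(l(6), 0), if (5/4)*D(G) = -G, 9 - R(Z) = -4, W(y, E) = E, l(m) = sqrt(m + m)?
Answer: 0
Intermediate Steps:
l(m) = sqrt(2)*sqrt(m) (l(m) = sqrt(2*m) = sqrt(2)*sqrt(m))
R(Z) = 13 (R(Z) = 9 - 1*(-4) = 9 + 4 = 13)
D(G) = -4*G/5 (D(G) = 4*(-G)/5 = -4*G/5)
I = 104 (I = 13*8 = 104)
(I*D(-5))*W(l(6), 0) = (104*(-4/5*(-5)))*0 = (104*4)*0 = 416*0 = 0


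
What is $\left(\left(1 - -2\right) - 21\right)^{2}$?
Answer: $324$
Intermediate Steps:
$\left(\left(1 - -2\right) - 21\right)^{2} = \left(\left(1 + 2\right) - 21\right)^{2} = \left(3 - 21\right)^{2} = \left(-18\right)^{2} = 324$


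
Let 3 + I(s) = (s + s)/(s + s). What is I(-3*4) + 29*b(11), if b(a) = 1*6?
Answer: 172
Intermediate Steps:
I(s) = -2 (I(s) = -3 + (s + s)/(s + s) = -3 + (2*s)/((2*s)) = -3 + (2*s)*(1/(2*s)) = -3 + 1 = -2)
b(a) = 6
I(-3*4) + 29*b(11) = -2 + 29*6 = -2 + 174 = 172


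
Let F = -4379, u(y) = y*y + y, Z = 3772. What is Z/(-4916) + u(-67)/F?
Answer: -9564035/5381791 ≈ -1.7771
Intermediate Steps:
u(y) = y + y² (u(y) = y² + y = y + y²)
Z/(-4916) + u(-67)/F = 3772/(-4916) - 67*(1 - 67)/(-4379) = 3772*(-1/4916) - 67*(-66)*(-1/4379) = -943/1229 + 4422*(-1/4379) = -943/1229 - 4422/4379 = -9564035/5381791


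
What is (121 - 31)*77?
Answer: 6930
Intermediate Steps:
(121 - 31)*77 = 90*77 = 6930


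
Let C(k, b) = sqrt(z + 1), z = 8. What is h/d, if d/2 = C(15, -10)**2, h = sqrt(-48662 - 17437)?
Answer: I*sqrt(66099)/18 ≈ 14.283*I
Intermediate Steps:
C(k, b) = 3 (C(k, b) = sqrt(8 + 1) = sqrt(9) = 3)
h = I*sqrt(66099) (h = sqrt(-66099) = I*sqrt(66099) ≈ 257.1*I)
d = 18 (d = 2*3**2 = 2*9 = 18)
h/d = (I*sqrt(66099))/18 = (I*sqrt(66099))*(1/18) = I*sqrt(66099)/18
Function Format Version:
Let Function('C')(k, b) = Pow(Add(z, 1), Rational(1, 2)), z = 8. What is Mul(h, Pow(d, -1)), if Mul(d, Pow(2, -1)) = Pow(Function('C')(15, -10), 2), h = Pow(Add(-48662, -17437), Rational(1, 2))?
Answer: Mul(Rational(1, 18), I, Pow(66099, Rational(1, 2))) ≈ Mul(14.283, I)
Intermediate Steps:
Function('C')(k, b) = 3 (Function('C')(k, b) = Pow(Add(8, 1), Rational(1, 2)) = Pow(9, Rational(1, 2)) = 3)
h = Mul(I, Pow(66099, Rational(1, 2))) (h = Pow(-66099, Rational(1, 2)) = Mul(I, Pow(66099, Rational(1, 2))) ≈ Mul(257.10, I))
d = 18 (d = Mul(2, Pow(3, 2)) = Mul(2, 9) = 18)
Mul(h, Pow(d, -1)) = Mul(Mul(I, Pow(66099, Rational(1, 2))), Pow(18, -1)) = Mul(Mul(I, Pow(66099, Rational(1, 2))), Rational(1, 18)) = Mul(Rational(1, 18), I, Pow(66099, Rational(1, 2)))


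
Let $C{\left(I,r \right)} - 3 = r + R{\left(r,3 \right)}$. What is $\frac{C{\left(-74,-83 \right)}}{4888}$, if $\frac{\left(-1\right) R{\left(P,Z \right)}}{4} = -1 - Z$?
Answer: $- \frac{8}{611} \approx -0.013093$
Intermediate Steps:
$R{\left(P,Z \right)} = 4 + 4 Z$ ($R{\left(P,Z \right)} = - 4 \left(-1 - Z\right) = 4 + 4 Z$)
$C{\left(I,r \right)} = 19 + r$ ($C{\left(I,r \right)} = 3 + \left(r + \left(4 + 4 \cdot 3\right)\right) = 3 + \left(r + \left(4 + 12\right)\right) = 3 + \left(r + 16\right) = 3 + \left(16 + r\right) = 19 + r$)
$\frac{C{\left(-74,-83 \right)}}{4888} = \frac{19 - 83}{4888} = \left(-64\right) \frac{1}{4888} = - \frac{8}{611}$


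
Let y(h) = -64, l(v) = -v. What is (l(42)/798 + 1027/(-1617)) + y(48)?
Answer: -1987402/30723 ≈ -64.688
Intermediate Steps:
(l(42)/798 + 1027/(-1617)) + y(48) = (-1*42/798 + 1027/(-1617)) - 64 = (-42*1/798 + 1027*(-1/1617)) - 64 = (-1/19 - 1027/1617) - 64 = -21130/30723 - 64 = -1987402/30723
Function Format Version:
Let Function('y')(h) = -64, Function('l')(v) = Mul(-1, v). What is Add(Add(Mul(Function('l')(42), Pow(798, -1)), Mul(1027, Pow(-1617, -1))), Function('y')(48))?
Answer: Rational(-1987402, 30723) ≈ -64.688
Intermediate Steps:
Add(Add(Mul(Function('l')(42), Pow(798, -1)), Mul(1027, Pow(-1617, -1))), Function('y')(48)) = Add(Add(Mul(Mul(-1, 42), Pow(798, -1)), Mul(1027, Pow(-1617, -1))), -64) = Add(Add(Mul(-42, Rational(1, 798)), Mul(1027, Rational(-1, 1617))), -64) = Add(Add(Rational(-1, 19), Rational(-1027, 1617)), -64) = Add(Rational(-21130, 30723), -64) = Rational(-1987402, 30723)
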